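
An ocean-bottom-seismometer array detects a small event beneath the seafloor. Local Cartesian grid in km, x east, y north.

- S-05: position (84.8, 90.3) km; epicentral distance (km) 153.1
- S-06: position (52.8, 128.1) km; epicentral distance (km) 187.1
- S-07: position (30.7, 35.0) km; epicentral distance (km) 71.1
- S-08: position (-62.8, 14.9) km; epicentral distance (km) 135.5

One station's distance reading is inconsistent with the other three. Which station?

S-07

Solve using three stations at a time. Using S-05, S-06, S-08 (subtract circle equations pairwise → linear system) gives (x, y) ≈ (50.8, -59.0).
Distances from that point to each station vs reported:
  S-05: calculated 153.1 vs reported 153.1 → residual 0.0 km
  S-06: calculated 187.1 vs reported 187.1 → residual 0.0 km
  S-07: calculated 96.2 vs reported 71.1 → residual 25.1 km
  S-08: calculated 135.5 vs reported 135.5 → residual 0.0 km
S-05, S-06, S-08 are mutually consistent (residuals ≈ 0); S-07 is off by 25.1 km.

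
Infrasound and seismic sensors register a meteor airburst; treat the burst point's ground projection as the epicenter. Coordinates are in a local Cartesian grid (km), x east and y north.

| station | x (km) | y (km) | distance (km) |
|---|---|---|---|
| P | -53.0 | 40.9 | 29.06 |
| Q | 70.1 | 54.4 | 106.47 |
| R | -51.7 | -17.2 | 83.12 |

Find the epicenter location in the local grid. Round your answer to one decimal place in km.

(-35.9, 64.4)

Circle about each station: (x + 53.0)² + (y − 40.9)² = 29.06²; (x − 70.1)² + (y − 54.4)² = 106.47²; (x + 51.7)² + (y + 17.2)² = 83.12².
Subtracting pairs of circle equations eliminates x²+y² and gives linear equations (the radical axes):
246.2 x + 27.0 y = -7099.82
2.6 x − 116.2 y = -7577.53
Solving the 2×2 system: x ≈ -35.9, y ≈ 64.4 km.
Check against P (with the unrounded x, y): √((x + 53.0)²+(y − 40.9)²) = 29.07 ≈ 29.06 km. ✓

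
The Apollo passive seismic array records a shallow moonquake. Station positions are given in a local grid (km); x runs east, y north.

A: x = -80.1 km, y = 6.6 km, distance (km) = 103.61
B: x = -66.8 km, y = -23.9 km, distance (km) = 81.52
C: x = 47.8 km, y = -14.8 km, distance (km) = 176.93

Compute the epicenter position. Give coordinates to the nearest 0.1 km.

Circle about each station: (x + 80.1)² + (y − 6.6)² = 103.61²; (x + 66.8)² + (y + 23.9)² = 81.52²; (x − 47.8)² + (y + 14.8)² = 176.93².
Subtracting pairs of circle equations eliminates x²+y² and gives linear equations (the radical axes):
26.6 x − 61.0 y = 2663.40
255.8 x − 42.8 y = -24524.88
Solving the 2×2 system: x ≈ -111.3, y ≈ -92.2 km.
Check against A (with the unrounded x, y): √((x + 80.1)²+(y − 6.6)²) = 103.61 ≈ 103.61 km. ✓

x ≈ -111.3 km, y ≈ -92.2 km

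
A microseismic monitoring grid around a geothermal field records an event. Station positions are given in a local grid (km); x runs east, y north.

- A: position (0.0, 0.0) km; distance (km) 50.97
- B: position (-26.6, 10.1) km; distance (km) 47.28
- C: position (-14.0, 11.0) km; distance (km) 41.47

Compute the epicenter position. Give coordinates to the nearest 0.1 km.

(-2.7, 50.9)

Circle about each station: x² + y² = 50.97²; (x + 26.6)² + (y − 10.1)² = 47.28²; (x + 14.0)² + (y − 11.0)² = 41.47².
Subtracting the A equation from the B and C equations removes the quadratic terms:
-53.2 x + 20.2 y = 1172.11
-28.0 x + 22.0 y = 1195.18
Solving the 2×2 system: x ≈ -2.7, y ≈ 50.9 km.
Check against A (with the unrounded x, y): √(x²+y²) = 50.94 ≈ 50.97 km. ✓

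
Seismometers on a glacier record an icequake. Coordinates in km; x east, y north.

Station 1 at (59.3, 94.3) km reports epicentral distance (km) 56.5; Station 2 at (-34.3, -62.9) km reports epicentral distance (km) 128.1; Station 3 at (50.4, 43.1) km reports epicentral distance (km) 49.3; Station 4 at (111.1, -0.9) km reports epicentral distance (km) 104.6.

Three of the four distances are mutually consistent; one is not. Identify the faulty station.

Station 3

Solve using three stations at a time. Using Station 1, Station 2, Station 4 (subtract circle equations pairwise → linear system) gives (x, y) ≈ (21.2, 52.6).
Distances from that point to each station vs reported:
  Station 1: calculated 56.5 vs reported 56.5 → residual 0.0 km
  Station 2: calculated 128.1 vs reported 128.1 → residual 0.0 km
  Station 3: calculated 30.7 vs reported 49.3 → residual 18.6 km
  Station 4: calculated 104.6 vs reported 104.6 → residual 0.0 km
Station 1, Station 2, Station 4 are mutually consistent (residuals ≈ 0); Station 3 is off by 18.6 km.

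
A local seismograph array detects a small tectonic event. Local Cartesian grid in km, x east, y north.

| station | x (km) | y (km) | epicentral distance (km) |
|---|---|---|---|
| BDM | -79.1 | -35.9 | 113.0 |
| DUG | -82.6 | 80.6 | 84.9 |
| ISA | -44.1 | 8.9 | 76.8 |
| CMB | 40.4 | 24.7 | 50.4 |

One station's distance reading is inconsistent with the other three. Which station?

Solve using three stations at a time. Using BDM, DUG, CMB (subtract circle equations pairwise → linear system) gives (x, y) ≈ (-4.0, 48.5).
Distances from that point to each station vs reported:
  BDM: calculated 113.0 vs reported 113.0 → residual 0.0 km
  DUG: calculated 84.9 vs reported 84.9 → residual 0.0 km
  ISA: calculated 56.4 vs reported 76.8 → residual 20.4 km
  CMB: calculated 50.4 vs reported 50.4 → residual 0.0 km
BDM, DUG, CMB are mutually consistent (residuals ≈ 0); ISA is off by 20.4 km.

ISA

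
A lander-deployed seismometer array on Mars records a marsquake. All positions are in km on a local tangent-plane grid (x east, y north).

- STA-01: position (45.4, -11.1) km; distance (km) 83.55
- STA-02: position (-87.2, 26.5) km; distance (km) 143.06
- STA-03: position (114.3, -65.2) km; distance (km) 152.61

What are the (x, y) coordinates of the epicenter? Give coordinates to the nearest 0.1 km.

Circle about each station: (x − 45.4)² + (y + 11.1)² = 83.55²; (x + 87.2)² + (y − 26.5)² = 143.06²; (x − 114.3)² + (y + 65.2)² = 152.61².
Subtracting the STA-01 equation from the STA-02 and STA-03 equations removes the quadratic terms:
-265.2 x + 75.2 y = -7363.84
137.8 x − 108.2 y = -1178.05
Solving the 2×2 system: x ≈ 48.3, y ≈ 72.4 km.
Check against STA-01 (with the unrounded x, y): √((x − 45.4)²+(y + 11.1)²) = 83.55 ≈ 83.55 km. ✓

x ≈ 48.3 km, y ≈ 72.4 km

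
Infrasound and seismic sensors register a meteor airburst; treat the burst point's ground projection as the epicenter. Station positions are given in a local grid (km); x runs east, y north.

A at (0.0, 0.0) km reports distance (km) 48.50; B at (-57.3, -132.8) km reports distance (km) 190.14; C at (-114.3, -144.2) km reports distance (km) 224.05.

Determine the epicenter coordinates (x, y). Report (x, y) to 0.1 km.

(0.0, 48.5)

Circle about each station: x² + y² = 48.50²; (x + 57.3)² + (y + 132.8)² = 190.14²; (x + 114.3)² + (y + 144.2)² = 224.05².
Subtracting the A equation from the B and C equations removes the quadratic terms:
-114.6 x − 265.6 y = -12881.84
-228.6 x − 288.4 y = -13988.02
Solving the 2×2 system: x ≈ 0.0, y ≈ 48.5 km.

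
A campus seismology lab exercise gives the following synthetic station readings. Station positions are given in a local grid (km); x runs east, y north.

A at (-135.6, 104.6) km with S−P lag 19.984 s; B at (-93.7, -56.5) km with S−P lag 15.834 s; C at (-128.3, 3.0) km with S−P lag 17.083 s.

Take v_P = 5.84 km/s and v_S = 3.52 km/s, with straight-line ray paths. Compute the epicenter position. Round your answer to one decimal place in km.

x ≈ 21.7 km, y ≈ 23.3 km

Distance from S−P lag: d = Δt · v_P v_S / (v_P − v_S) = Δt · (5.84·3.52)/(5.84−3.52) ≈ 8.8607·Δt.
So d_A = 177.07, d_B = 140.30, d_C = 151.37 km.
Circle about each station: (x + 135.6)² + (y − 104.6)² = 177.07²; (x + 93.7)² + (y + 56.5)² = 140.30²; (x + 128.3)² + (y − 3.0)² = 151.37².
Subtracting the A equation from the B and C equations removes the quadratic terms:
83.8 x − 322.2 y = -5686.89
14.6 x − 203.2 y = -4417.72
Solving the 2×2 system: x ≈ 21.7, y ≈ 23.3 km.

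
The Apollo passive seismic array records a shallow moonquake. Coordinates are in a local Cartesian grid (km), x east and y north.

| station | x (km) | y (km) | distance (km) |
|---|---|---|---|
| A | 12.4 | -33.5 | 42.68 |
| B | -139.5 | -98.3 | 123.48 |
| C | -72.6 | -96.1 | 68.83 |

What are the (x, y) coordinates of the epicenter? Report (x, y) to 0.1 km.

(-29.3, -42.6)

Circle about each station: (x − 12.4)² + (y + 33.5)² = 42.68²; (x + 139.5)² + (y + 98.3)² = 123.48²; (x + 72.6)² + (y + 96.1)² = 68.83².
Subtracting pairs of circle equations eliminates x²+y² and gives linear equations (the radical axes):
-303.8 x − 129.6 y = 14421.40
-170.0 x − 125.2 y = 10313.97
Solving the 2×2 system: x ≈ -29.3, y ≈ -42.6 km.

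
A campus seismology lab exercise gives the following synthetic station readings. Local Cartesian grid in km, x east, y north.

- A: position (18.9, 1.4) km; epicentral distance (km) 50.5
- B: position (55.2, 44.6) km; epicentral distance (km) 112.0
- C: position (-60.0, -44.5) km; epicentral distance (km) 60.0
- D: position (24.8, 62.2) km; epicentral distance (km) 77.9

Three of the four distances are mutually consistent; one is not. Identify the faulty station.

B

Solve using three stations at a time. Using A, C, D (subtract circle equations pairwise → linear system) gives (x, y) ≈ (-31.1, 8.0).
Distances from that point to each station vs reported:
  A: calculated 50.4 vs reported 50.5 → residual 0.1 km
  B: calculated 93.7 vs reported 112.0 → residual 18.3 km
  C: calculated 59.9 vs reported 60.0 → residual 0.1 km
  D: calculated 77.9 vs reported 77.9 → residual 0.0 km
A, C, D are mutually consistent (residuals ≈ 0); B is off by 18.3 km.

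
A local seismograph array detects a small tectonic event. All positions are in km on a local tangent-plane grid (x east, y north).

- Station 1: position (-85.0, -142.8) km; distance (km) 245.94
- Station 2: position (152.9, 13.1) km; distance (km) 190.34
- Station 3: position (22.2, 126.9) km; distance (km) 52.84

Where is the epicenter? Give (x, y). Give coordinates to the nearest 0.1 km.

Circle about each station: (x + 85.0)² + (y + 142.8)² = 245.94²; (x − 152.9)² + (y − 13.1)² = 190.34²; (x − 22.2)² + (y − 126.9)² = 52.84².
Subtracting the Station 1 equation from the Station 2 and Station 3 equations removes the quadratic terms:
475.8 x + 311.8 y = 20190.35
214.4 x + 539.4 y = 46674.03
Solving the 2×2 system: x ≈ -19.3, y ≈ 94.2 km.

x ≈ -19.3 km, y ≈ 94.2 km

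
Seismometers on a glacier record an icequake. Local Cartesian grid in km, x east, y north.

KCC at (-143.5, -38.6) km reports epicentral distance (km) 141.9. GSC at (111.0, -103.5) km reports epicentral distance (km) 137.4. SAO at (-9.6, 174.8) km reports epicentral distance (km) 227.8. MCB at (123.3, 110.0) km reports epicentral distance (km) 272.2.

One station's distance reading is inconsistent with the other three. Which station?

Solve using three stations at a time. Using KCC, GSC, MCB (subtract circle equations pairwise → linear system) gives (x, y) ≈ (-25.7, -117.8).
Distances from that point to each station vs reported:
  KCC: calculated 142.0 vs reported 141.9 → residual 0.1 km
  GSC: calculated 137.5 vs reported 137.4 → residual 0.1 km
  SAO: calculated 293.1 vs reported 227.8 → residual 65.3 km
  MCB: calculated 272.2 vs reported 272.2 → residual 0.0 km
KCC, GSC, MCB are mutually consistent (residuals ≈ 0); SAO is off by 65.3 km.

SAO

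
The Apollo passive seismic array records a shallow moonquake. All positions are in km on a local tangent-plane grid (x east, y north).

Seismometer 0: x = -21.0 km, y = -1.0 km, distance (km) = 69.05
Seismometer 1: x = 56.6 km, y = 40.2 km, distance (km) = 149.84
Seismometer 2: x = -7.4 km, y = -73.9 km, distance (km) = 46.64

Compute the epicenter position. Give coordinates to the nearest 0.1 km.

-52.6 km east, -62.4 km north

Circle about each station: (x + 21.0)² + (y + 1.0)² = 69.05²; (x − 56.6)² + (y − 40.2)² = 149.84²; (x + 7.4)² + (y + 73.9)² = 46.64².
Subtracting pairs of circle equations eliminates x²+y² and gives linear equations (the radical axes):
155.2 x + 82.4 y = -13306.52
27.2 x − 145.8 y = 7666.58
Solving the 2×2 system: x ≈ -52.6, y ≈ -62.4 km.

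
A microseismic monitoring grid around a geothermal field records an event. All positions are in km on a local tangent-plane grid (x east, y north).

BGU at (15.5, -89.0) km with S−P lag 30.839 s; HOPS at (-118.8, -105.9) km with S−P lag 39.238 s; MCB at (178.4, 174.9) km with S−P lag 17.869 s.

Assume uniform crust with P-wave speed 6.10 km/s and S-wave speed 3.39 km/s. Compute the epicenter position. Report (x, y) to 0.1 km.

45.5 km east, 144.4 km north

Distance from S−P lag: d = Δt · v_P v_S / (v_P − v_S) = Δt · (6.10·3.39)/(6.10−3.39) ≈ 7.6306·Δt.
So d_BGU = 235.32, d_HOPS = 299.41, d_MCB = 136.35 km.
Circle about each station: (x − 15.5)² + (y + 89.0)² = 235.32²; (x + 118.8)² + (y + 105.9)² = 299.41²; (x − 178.4)² + (y − 174.9)² = 136.35².
Subtracting pairs of circle equations eliminates x²+y² and gives linear equations (the radical axes):
-268.6 x − 33.8 y = -17103.85
325.8 x + 527.8 y = 91039.50
Solving the 2×2 system: x ≈ 45.5, y ≈ 144.4 km.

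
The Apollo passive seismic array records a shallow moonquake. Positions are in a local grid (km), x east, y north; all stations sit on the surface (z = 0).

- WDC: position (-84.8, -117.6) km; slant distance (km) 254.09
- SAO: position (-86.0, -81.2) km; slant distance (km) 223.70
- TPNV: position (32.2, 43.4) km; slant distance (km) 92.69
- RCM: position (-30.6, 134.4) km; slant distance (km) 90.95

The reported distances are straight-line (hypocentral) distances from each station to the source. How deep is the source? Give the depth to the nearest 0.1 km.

69.4 km

Each station gives a sphere (x−x_i)² + (y−y_i)² + z² = d_i² (stations at z=0).
Subtracting the WDC sphere from SAO and TPNV: z² cancels, leaving linear equations in x and y:
-2.4 x + 72.8 y = 7488.68
234.0 x + 322.0 y = 37869.89
Solving: x ≈ 19.406, y ≈ 103.506 km (keep extra digits for the depth step; rounded: 19.4, 103.5).
Then from the WDC sphere: z² = 254.09² − (x + 84.8)² − (y + 117.6)² with x = 19.406, y = 103.506, so z ≈ 69.390 ≈ 69.4 km.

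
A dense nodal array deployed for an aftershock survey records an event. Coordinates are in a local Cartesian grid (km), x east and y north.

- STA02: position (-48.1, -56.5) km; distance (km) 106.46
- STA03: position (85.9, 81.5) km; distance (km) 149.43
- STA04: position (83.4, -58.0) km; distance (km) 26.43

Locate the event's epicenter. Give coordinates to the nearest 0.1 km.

(58.0, -65.3)

Circle about each station: (x + 48.1)² + (y + 56.5)² = 106.46²; (x − 85.9)² + (y − 81.5)² = 149.43²; (x − 83.4)² + (y + 58.0)² = 26.43².
Subtracting pairs of circle equations eliminates x²+y² and gives linear equations (the radical axes):
268.0 x + 276.0 y = -2480.39
263.0 x − 3.0 y = 15448.89
Solving the 2×2 system: x ≈ 58.0, y ≈ -65.3 km.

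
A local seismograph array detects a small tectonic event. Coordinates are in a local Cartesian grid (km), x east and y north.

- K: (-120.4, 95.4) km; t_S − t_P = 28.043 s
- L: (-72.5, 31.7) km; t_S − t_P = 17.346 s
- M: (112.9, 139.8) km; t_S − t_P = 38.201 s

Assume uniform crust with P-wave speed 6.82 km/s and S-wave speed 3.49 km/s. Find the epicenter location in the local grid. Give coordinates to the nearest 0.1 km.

(-38.4, -87.5)

Distance from S−P lag: d = Δt · v_P v_S / (v_P − v_S) = Δt · (6.82·3.49)/(6.82−3.49) ≈ 7.1477·Δt.
So d_K = 200.44, d_L = 123.98, d_M = 273.05 km.
Circle about each station: (x + 120.4)² + (y − 95.4)² = 200.44²; (x + 72.5)² + (y − 31.7)² = 123.98²; (x − 112.9)² + (y − 139.8)² = 273.05².
Subtracting the K equation from the L and M equations removes the quadratic terms:
95.8 x − 127.4 y = 7468.97
466.6 x + 88.8 y = -25686.98
Solving the 2×2 system: x ≈ -38.4, y ≈ -87.5 km.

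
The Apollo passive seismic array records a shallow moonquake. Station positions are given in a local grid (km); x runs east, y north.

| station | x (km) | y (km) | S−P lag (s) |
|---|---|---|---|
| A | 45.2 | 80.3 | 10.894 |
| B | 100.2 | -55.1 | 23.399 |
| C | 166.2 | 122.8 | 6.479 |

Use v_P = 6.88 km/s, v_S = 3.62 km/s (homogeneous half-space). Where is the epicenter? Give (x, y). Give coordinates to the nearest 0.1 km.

Distance from S−P lag: d = Δt · v_P v_S / (v_P − v_S) = Δt · (6.88·3.62)/(6.88−3.62) ≈ 7.6398·Δt.
So d_A = 83.23, d_B = 178.76, d_C = 49.50 km.
Circle about each station: (x − 45.2)² + (y − 80.3)² = 83.23²; (x − 100.2)² + (y + 55.1)² = 178.76²; (x − 166.2)² + (y − 122.8)² = 49.50².
Subtracting the A equation from the B and C equations removes the quadratic terms:
110.0 x − 270.8 y = -20442.98
242.0 x + 85.0 y = 38688.13
Solving the 2×2 system: x ≈ 116.7, y ≈ 122.9 km.

x ≈ 116.7 km, y ≈ 122.9 km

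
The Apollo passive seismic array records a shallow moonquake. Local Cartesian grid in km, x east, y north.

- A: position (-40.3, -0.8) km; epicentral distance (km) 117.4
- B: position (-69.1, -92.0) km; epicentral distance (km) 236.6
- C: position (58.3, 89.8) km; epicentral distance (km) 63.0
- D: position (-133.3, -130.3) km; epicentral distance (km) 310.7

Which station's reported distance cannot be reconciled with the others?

A

Solve using three stations at a time. Using B, C, D (subtract circle equations pairwise → linear system) gives (x, y) ≈ (113.3, 58.8).
Distances from that point to each station vs reported:
  A: calculated 164.7 vs reported 117.4 → residual 47.3 km
  B: calculated 236.6 vs reported 236.6 → residual 0.0 km
  C: calculated 63.1 vs reported 63.0 → residual 0.1 km
  D: calculated 310.7 vs reported 310.7 → residual 0.0 km
B, C, D are mutually consistent (residuals ≈ 0); A is off by 47.3 km.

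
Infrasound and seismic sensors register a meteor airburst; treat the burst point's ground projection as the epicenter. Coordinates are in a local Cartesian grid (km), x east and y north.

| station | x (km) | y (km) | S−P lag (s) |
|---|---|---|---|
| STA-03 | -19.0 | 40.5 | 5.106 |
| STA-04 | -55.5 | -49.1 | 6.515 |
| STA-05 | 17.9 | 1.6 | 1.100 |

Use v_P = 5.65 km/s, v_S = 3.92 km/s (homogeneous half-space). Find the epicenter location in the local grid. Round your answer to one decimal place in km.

19.4 km east, -12.4 km north

Distance from S−P lag: d = Δt · v_P v_S / (v_P − v_S) = Δt · (5.65·3.92)/(5.65−3.92) ≈ 12.8023·Δt.
So d_STA-03 = 65.37, d_STA-04 = 83.41, d_STA-05 = 14.08 km.
Circle about each station: (x + 19.0)² + (y − 40.5)² = 65.37²; (x + 55.5)² + (y + 49.1)² = 83.41²; (x − 17.9)² + (y − 1.6)² = 14.08².
Subtracting the STA-03 equation from the STA-04 and STA-05 equations removes the quadratic terms:
-73.0 x − 179.2 y = 805.82
73.8 x − 77.8 y = 2396.71
Solving the 2×2 system: x ≈ 19.4, y ≈ -12.4 km.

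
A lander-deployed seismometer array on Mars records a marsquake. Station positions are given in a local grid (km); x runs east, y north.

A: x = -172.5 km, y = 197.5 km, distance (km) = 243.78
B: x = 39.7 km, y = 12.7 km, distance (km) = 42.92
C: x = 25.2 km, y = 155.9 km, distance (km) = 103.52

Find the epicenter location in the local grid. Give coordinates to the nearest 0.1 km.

x ≈ 23.4 km, y ≈ 52.4 km

Circle about each station: (x + 172.5)² + (y − 197.5)² = 243.78²; (x − 39.7)² + (y − 12.7)² = 42.92²; (x − 25.2)² + (y − 155.9)² = 103.52².
Subtracting pairs of circle equations eliminates x²+y² and gives linear equations (the radical axes):
424.4 x − 369.6 y = -9438.56
395.4 x − 83.2 y = 4889.65
Solving the 2×2 system: x ≈ 23.4, y ≈ 52.4 km.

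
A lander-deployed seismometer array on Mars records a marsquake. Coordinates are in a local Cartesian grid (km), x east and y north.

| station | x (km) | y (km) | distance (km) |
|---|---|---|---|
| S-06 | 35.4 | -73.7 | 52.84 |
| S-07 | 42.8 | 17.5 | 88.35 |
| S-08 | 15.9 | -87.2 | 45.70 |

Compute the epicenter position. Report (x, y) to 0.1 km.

x ≈ -12.5 km, y ≈ -51.4 km

Circle about each station: (x − 35.4)² + (y + 73.7)² = 52.84²; (x − 42.8)² + (y − 17.5)² = 88.35²; (x − 15.9)² + (y + 87.2)² = 45.70².
Subtracting pairs of circle equations eliminates x²+y² and gives linear equations (the radical axes):
14.8 x + 182.4 y = -9560.42
-39.0 x − 27.0 y = 1875.38
Solving the 2×2 system: x ≈ -12.5, y ≈ -51.4 km.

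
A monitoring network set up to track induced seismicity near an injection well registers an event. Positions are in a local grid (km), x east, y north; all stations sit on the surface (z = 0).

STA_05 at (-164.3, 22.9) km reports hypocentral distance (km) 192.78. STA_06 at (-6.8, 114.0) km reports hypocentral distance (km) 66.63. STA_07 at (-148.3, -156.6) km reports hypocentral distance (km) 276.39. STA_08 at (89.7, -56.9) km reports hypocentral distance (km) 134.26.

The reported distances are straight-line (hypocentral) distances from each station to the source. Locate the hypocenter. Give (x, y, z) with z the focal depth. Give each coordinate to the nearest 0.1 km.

Each station gives a sphere (x−x_i)² + (y−y_i)² + z² = d_i² (stations at z=0).
Subtracting the STA_05 sphere from STA_06 and STA_07: z² cancels, leaving linear equations in x and y:
315.0 x + 182.2 y = 18247.91
32.0 x − 359.0 y = -20229.75
Solving: x ≈ 24.094, y ≈ 58.498 km (keep extra digits for the depth step; rounded: 24.1, 58.5).
Then from the STA_05 sphere: z² = 192.78² − (x + 164.3)² − (y − 22.9)² with x = 24.094, y = 58.498, so z ≈ 20.115 ≈ 20.1 km.
Check against STA_08 (with the unrounded solution): distance 134.26 ≈ 134.26 km. ✓

x ≈ 24.1 km, y ≈ 58.5 km, depth ≈ 20.1 km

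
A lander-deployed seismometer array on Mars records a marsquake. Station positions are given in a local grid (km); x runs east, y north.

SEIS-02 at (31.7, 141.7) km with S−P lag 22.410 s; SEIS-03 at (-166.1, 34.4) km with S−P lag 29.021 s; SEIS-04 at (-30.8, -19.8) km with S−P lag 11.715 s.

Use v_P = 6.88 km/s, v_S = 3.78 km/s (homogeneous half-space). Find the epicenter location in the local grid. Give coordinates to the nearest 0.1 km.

Distance from S−P lag: d = Δt · v_P v_S / (v_P − v_S) = Δt · (6.88·3.78)/(6.88−3.78) ≈ 8.3892·Δt.
So d_SEIS-02 = 188.00, d_SEIS-03 = 243.46, d_SEIS-04 = 98.28 km.
Circle about each station: (x − 31.7)² + (y − 141.7)² = 188.00²; (x + 166.1)² + (y − 34.4)² = 243.46²; (x + 30.8)² + (y + 19.8)² = 98.28².
Subtracting pairs of circle equations eliminates x²+y² and gives linear equations (the radical axes):
-395.6 x − 214.6 y = -16239.98
-125.0 x − 323.0 y = 5941.94
Solving the 2×2 system: x ≈ 64.6, y ≈ -43.4 km.
Check against SEIS-02 (with the unrounded x, y): √((x − 31.7)²+(y − 141.7)²) = 187.99 ≈ 188.00 km. ✓

(64.6, -43.4)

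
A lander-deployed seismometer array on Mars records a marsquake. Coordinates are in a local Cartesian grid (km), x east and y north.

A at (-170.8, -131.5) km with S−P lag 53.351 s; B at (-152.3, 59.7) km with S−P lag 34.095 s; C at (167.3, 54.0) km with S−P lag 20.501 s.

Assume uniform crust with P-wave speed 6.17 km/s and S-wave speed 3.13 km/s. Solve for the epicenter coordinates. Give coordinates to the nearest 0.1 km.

Distance from S−P lag: d = Δt · v_P v_S / (v_P − v_S) = Δt · (6.17·3.13)/(6.17−3.13) ≈ 6.3527·Δt.
So d_A = 338.92, d_B = 216.59, d_C = 130.24 km.
Circle about each station: (x + 170.8)² + (y + 131.5)² = 338.92²; (x + 152.3)² + (y − 59.7)² = 216.59²; (x − 167.3)² + (y − 54.0)² = 130.24².
Subtracting pairs of circle equations eliminates x²+y² and gives linear equations (the radical axes):
37.0 x + 382.4 y = 48250.03
676.2 x + 371.0 y = 82344.71
Solving the 2×2 system: x ≈ 55.5, y ≈ 120.8 km.

55.5 km east, 120.8 km north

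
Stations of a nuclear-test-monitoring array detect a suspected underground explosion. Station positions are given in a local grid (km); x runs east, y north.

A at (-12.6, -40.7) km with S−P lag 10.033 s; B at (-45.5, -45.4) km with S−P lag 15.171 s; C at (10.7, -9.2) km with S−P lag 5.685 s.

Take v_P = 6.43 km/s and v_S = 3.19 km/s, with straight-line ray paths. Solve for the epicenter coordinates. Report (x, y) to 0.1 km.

Distance from S−P lag: d = Δt · v_P v_S / (v_P − v_S) = Δt · (6.43·3.19)/(6.43−3.19) ≈ 6.3308·Δt.
So d_A = 63.52, d_B = 96.04, d_C = 35.99 km.
Circle about each station: (x + 12.6)² + (y + 40.7)² = 63.52²; (x + 45.5)² + (y + 45.4)² = 96.04²; (x − 10.7)² + (y + 9.2)² = 35.99².
Subtracting the A equation from the B and C equations removes the quadratic terms:
-65.8 x − 9.4 y = -2872.73
46.6 x + 63.0 y = 1123.39
Solving the 2×2 system: x ≈ 46.0, y ≈ -16.2 km.

(46.0, -16.2)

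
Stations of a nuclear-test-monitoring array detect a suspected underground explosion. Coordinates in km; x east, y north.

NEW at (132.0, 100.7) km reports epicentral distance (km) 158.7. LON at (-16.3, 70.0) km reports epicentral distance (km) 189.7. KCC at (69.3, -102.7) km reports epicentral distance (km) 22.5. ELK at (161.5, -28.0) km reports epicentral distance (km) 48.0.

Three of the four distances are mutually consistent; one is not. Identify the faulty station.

Solve using three stations at a time. Using NEW, LON, ELK (subtract circle equations pairwise → linear system) gives (x, y) ≈ (123.9, -57.8).
Distances from that point to each station vs reported:
  NEW: calculated 158.7 vs reported 158.7 → residual 0.0 km
  LON: calculated 189.7 vs reported 189.7 → residual 0.0 km
  KCC: calculated 70.7 vs reported 22.5 → residual 48.2 km
  ELK: calculated 48.0 vs reported 48.0 → residual 0.0 km
NEW, LON, ELK are mutually consistent (residuals ≈ 0); KCC is off by 48.2 km.

KCC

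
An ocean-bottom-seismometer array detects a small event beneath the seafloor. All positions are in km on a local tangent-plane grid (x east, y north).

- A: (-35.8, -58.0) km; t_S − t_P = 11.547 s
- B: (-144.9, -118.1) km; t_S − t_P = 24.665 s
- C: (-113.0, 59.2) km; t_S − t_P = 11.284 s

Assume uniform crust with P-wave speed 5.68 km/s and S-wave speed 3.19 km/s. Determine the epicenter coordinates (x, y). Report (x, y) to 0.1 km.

(-37.9, 26.0)

Distance from S−P lag: d = Δt · v_P v_S / (v_P − v_S) = Δt · (5.68·3.19)/(5.68−3.19) ≈ 7.2768·Δt.
So d_A = 84.03, d_B = 179.48, d_C = 82.11 km.
Circle about each station: (x + 35.8)² + (y + 58.0)² = 84.03²; (x + 144.9)² + (y + 118.1)² = 179.48²; (x + 113.0)² + (y − 59.2)² = 82.11².
Subtracting the A equation from the B and C equations removes the quadratic terms:
-218.2 x − 120.2 y = 5145.95
-154.4 x + 234.4 y = 11946.99
Solving the 2×2 system: x ≈ -37.9, y ≈ 26.0 km.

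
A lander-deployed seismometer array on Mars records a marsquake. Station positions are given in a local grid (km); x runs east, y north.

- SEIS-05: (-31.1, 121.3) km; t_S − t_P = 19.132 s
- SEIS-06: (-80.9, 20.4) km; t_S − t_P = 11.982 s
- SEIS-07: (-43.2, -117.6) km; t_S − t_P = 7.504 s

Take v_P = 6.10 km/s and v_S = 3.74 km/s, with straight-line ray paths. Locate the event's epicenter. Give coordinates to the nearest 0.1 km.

(1.8, -60.7)

Distance from S−P lag: d = Δt · v_P v_S / (v_P − v_S) = Δt · (6.10·3.74)/(6.10−3.74) ≈ 9.6669·Δt.
So d_SEIS-05 = 184.95, d_SEIS-06 = 115.83, d_SEIS-07 = 72.54 km.
Circle about each station: (x + 31.1)² + (y − 121.3)² = 184.95²; (x + 80.9)² + (y − 20.4)² = 115.83²; (x + 43.2)² + (y + 117.6)² = 72.54².
Subtracting the SEIS-05 equation from the SEIS-06 and SEIS-07 equations removes the quadratic terms:
-99.6 x − 201.8 y = 12069.98
-24.2 x − 477.8 y = 28959.55
Solving the 2×2 system: x ≈ 1.8, y ≈ -60.7 km.
Check against SEIS-05 (with the unrounded x, y): √((x + 31.1)²+(y − 121.3)²) = 184.95 ≈ 184.95 km. ✓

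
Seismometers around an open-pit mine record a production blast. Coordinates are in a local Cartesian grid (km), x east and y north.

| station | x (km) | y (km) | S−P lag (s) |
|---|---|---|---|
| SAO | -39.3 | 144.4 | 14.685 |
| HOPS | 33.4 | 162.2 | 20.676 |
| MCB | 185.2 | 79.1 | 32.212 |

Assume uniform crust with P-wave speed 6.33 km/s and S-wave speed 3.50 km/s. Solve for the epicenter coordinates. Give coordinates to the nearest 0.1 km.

Distance from S−P lag: d = Δt · v_P v_S / (v_P − v_S) = Δt · (6.33·3.50)/(6.33−3.50) ≈ 7.8286·Δt.
So d_SAO = 114.96, d_HOPS = 161.86, d_MCB = 252.18 km.
Circle about each station: (x + 39.3)² + (y − 144.4)² = 114.96²; (x − 33.4)² + (y − 162.2)² = 161.86²; (x − 185.2)² + (y − 79.1)² = 252.18².
Subtracting the SAO equation from the HOPS and MCB equations removes the quadratic terms:
145.4 x + 35.6 y = -7954.31
449.0 x − 130.6 y = -32218.95
Solving the 2×2 system: x ≈ -62.5, y ≈ 31.8 km.

x ≈ -62.5 km, y ≈ 31.8 km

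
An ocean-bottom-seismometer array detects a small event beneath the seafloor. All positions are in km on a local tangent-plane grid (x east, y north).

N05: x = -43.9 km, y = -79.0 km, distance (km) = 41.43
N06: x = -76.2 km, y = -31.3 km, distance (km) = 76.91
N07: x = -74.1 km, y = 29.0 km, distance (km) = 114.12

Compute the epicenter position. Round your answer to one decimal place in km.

Circle about each station: (x + 43.9)² + (y + 79.0)² = 41.43²; (x + 76.2)² + (y + 31.3)² = 76.91²; (x + 74.1)² + (y − 29.0)² = 114.12².
Subtracting pairs of circle equations eliminates x²+y² and gives linear equations (the radical axes):
-64.6 x + 95.4 y = -5580.78
-60.4 x + 216.0 y = -13143.33
Solving the 2×2 system: x ≈ -5.9, y ≈ -62.5 km.

x ≈ -5.9 km, y ≈ -62.5 km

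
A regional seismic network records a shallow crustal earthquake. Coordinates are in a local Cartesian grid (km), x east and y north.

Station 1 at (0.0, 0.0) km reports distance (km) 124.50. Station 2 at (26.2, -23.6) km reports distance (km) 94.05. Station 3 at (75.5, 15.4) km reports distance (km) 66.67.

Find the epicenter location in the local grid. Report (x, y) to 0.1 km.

Circle about each station: x² + y² = 124.50²; (x − 26.2)² + (y + 23.6)² = 94.05²; (x − 75.5)² + (y − 15.4)² = 66.67².
Subtracting pairs of circle equations eliminates x²+y² and gives linear equations (the radical axes):
52.4 x − 47.2 y = 7898.25
151.0 x + 30.8 y = 16992.77
Solving the 2×2 system: x ≈ 119.6, y ≈ -34.6 km.

(119.6, -34.6)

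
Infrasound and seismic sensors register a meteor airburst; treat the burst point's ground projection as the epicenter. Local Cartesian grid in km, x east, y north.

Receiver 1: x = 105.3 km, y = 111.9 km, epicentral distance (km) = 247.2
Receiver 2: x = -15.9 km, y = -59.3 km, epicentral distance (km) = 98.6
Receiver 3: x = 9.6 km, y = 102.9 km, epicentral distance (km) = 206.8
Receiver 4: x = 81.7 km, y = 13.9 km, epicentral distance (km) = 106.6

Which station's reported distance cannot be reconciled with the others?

Solve using three stations at a time. Using Receiver 2, Receiver 3, Receiver 4 (subtract circle equations pairwise → linear system) gives (x, y) ≈ (77.0, -92.7).
Distances from that point to each station vs reported:
  Receiver 1: calculated 206.5 vs reported 247.2 → residual 40.7 km
  Receiver 2: calculated 98.7 vs reported 98.6 → residual 0.1 km
  Receiver 3: calculated 206.8 vs reported 206.8 → residual 0.0 km
  Receiver 4: calculated 106.7 vs reported 106.6 → residual 0.1 km
Receiver 2, Receiver 3, Receiver 4 are mutually consistent (residuals ≈ 0); Receiver 1 is off by 40.7 km.

Receiver 1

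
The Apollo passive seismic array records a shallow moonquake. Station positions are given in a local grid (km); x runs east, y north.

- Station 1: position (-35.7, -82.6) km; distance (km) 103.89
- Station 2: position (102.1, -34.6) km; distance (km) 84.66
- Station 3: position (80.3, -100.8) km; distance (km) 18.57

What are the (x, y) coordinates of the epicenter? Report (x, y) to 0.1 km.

64.4 km east, -110.4 km north

Circle about each station: (x + 35.7)² + (y + 82.6)² = 103.89²; (x − 102.1)² + (y + 34.6)² = 84.66²; (x − 80.3)² + (y + 100.8)² = 18.57².
Subtracting pairs of circle equations eliminates x²+y² and gives linear equations (the radical axes):
275.6 x + 96.0 y = 7150.14
232.0 x − 36.4 y = 18959.77
Solving the 2×2 system: x ≈ 64.4, y ≈ -110.4 km.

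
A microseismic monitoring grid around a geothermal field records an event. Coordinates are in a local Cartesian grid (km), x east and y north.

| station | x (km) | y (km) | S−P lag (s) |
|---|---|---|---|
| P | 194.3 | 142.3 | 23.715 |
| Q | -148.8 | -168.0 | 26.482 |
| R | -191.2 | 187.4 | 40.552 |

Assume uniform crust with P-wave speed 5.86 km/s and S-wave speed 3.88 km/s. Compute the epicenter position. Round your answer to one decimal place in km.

152.5 km east, -126.8 km north

Distance from S−P lag: d = Δt · v_P v_S / (v_P − v_S) = Δt · (5.86·3.88)/(5.86−3.88) ≈ 11.4832·Δt.
So d_P = 272.32, d_Q = 304.10, d_R = 465.67 km.
Circle about each station: (x − 194.3)² + (y − 142.3)² = 272.32²; (x + 148.8)² + (y + 168.0)² = 304.10²; (x + 191.2)² + (y − 187.4)² = 465.67².
Subtracting the P equation from the Q and R equations removes the quadratic terms:
-686.2 x − 620.6 y = -25954.97
-771.0 x + 90.2 y = -129015.95
Solving the 2×2 system: x ≈ 152.5, y ≈ -126.8 km.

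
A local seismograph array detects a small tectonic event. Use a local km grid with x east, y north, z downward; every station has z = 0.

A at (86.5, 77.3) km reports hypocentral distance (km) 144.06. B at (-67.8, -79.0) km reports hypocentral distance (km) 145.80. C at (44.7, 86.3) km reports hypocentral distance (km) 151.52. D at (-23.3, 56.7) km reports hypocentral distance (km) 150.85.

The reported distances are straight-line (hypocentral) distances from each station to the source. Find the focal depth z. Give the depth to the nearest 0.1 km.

depth ≈ 58.4 km

Each station gives a sphere (x−x_i)² + (y−y_i)² + z² = d_i² (stations at z=0).
Subtracting the A sphere from B and C: z² cancels, leaving linear equations in x and y:
-308.6 x − 312.6 y = -3124.06
-83.6 x + 18.0 y = -6216.79
Solving: x ≈ 63.102, y ≈ -52.301 km (keep extra digits for the depth step; rounded: 63.1, -52.3).
Then from the A sphere: z² = 144.06² − (x − 86.5)² − (y − 77.3)² with x = 63.102, y = -52.301, so z ≈ 58.390 ≈ 58.4 km.
Check against D (with the unrounded solution): distance 150.85 ≈ 150.85 km. ✓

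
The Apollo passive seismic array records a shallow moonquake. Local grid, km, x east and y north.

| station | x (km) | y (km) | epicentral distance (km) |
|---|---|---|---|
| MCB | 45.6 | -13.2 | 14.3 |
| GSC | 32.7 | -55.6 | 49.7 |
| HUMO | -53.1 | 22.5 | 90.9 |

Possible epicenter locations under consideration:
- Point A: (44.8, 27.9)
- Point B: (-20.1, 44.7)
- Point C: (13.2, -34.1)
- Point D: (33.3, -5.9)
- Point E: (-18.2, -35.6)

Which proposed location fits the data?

For each candidate, compare |candidate − station| to the reported distance:
Point A: residuals MCB 26.8, GSC 34.7, HUMO 7.1 → max 34.7 km
Point B: residuals MCB 73.3, GSC 63.6, HUMO 51.1 → max 73.3 km
Point C: residuals MCB 24.3, GSC 20.7, HUMO 3.7 → max 24.3 km
Point D: residuals MCB 0.0, GSC 0.0, HUMO 0.0 → max 0.0 km
Point E: residuals MCB 53.3, GSC 5.0, HUMO 23.1 → max 53.3 km
Only Point D has all residuals ≈ 0.

Point D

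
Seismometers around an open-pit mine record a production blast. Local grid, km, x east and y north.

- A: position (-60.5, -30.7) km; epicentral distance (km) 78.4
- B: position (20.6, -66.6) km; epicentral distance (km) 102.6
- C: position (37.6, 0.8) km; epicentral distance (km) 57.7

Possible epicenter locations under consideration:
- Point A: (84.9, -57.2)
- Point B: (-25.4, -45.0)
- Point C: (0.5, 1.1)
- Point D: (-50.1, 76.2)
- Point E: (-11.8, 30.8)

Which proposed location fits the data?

Point E

For each candidate, compare |candidate − station| to the reported distance:
Point A: residuals A 69.4, B 37.6, C 17.1 → max 69.4 km
Point B: residuals A 40.5, B 51.8, C 20.2 → max 51.8 km
Point C: residuals A 9.6, B 32.0, C 20.6 → max 32.0 km
Point D: residuals A 29.0, B 56.7, C 58.0 → max 58.0 km
Point E: residuals A 0.0, B 0.0, C 0.1 → max 0.1 km
Only Point E has all residuals ≈ 0.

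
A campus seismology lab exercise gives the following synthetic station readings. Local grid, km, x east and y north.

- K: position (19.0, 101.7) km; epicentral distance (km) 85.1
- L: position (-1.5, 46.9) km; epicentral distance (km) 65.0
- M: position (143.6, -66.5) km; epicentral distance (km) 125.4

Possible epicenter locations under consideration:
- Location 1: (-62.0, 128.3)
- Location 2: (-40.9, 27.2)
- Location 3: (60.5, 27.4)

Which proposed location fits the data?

For each candidate, compare |candidate − station| to the reported distance:
Location 1: residuals K 0.2, L 36.4, M 157.8 → max 157.8 km
Location 2: residuals K 10.5, L 20.9, M 81.5 → max 81.5 km
Location 3: residuals K 0.0, L 0.0, M 0.0 → max 0.0 km
Only Location 3 has all residuals ≈ 0.

Location 3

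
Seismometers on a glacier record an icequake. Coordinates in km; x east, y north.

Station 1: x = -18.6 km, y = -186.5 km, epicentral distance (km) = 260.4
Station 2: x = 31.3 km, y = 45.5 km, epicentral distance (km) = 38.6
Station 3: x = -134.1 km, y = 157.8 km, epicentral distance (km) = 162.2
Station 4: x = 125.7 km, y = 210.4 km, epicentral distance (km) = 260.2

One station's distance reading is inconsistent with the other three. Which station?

Station 4

Solve using three stations at a time. Using Station 1, Station 2, Station 3 (subtract circle equations pairwise → linear system) gives (x, y) ≈ (4.1, 72.9).
Distances from that point to each station vs reported:
  Station 1: calculated 260.4 vs reported 260.4 → residual 0.0 km
  Station 2: calculated 38.6 vs reported 38.6 → residual 0.0 km
  Station 3: calculated 162.2 vs reported 162.2 → residual 0.0 km
  Station 4: calculated 183.5 vs reported 260.2 → residual 76.7 km
Station 1, Station 2, Station 3 are mutually consistent (residuals ≈ 0); Station 4 is off by 76.7 km.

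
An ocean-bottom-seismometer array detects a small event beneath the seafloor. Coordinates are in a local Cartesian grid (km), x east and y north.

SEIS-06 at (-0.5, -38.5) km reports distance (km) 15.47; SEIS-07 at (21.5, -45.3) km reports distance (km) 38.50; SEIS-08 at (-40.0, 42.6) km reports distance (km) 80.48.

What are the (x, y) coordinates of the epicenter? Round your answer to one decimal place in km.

(-15.3, -34.0)

Circle about each station: (x + 0.5)² + (y + 38.5)² = 15.47²; (x − 21.5)² + (y + 45.3)² = 38.50²; (x + 40.0)² + (y − 42.6)² = 80.48².
Subtracting the SEIS-06 equation from the SEIS-07 and SEIS-08 equations removes the quadratic terms:
44.0 x − 13.6 y = -211.09
-79.0 x + 162.2 y = -4305.45
Solving the 2×2 system: x ≈ -15.3, y ≈ -34.0 km.
Check against SEIS-06 (with the unrounded x, y): √((x + 0.5)²+(y + 38.5)²) = 15.48 ≈ 15.47 km. ✓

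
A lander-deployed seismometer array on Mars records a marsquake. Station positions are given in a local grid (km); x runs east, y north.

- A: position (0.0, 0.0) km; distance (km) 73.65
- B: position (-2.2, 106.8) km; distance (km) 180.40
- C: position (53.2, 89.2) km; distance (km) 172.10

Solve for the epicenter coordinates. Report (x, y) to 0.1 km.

Circle about each station: x² + y² = 73.65²; (x + 2.2)² + (y − 106.8)² = 180.40²; (x − 53.2)² + (y − 89.2)² = 172.10².
Subtracting the A equation from the B and C equations removes the quadratic terms:
-4.4 x + 213.6 y = -15708.76
106.4 x + 178.4 y = -13407.21
Solving the 2×2 system: x ≈ -2.6, y ≈ -73.6 km.

(-2.6, -73.6)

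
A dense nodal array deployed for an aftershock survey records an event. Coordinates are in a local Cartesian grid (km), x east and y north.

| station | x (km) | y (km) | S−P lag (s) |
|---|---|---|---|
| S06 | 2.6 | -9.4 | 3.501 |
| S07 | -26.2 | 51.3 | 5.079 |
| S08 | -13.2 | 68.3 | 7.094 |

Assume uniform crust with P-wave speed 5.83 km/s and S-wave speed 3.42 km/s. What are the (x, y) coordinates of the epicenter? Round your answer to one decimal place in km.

Distance from S−P lag: d = Δt · v_P v_S / (v_P − v_S) = Δt · (5.83·3.42)/(5.83−3.42) ≈ 8.2733·Δt.
So d_S06 = 28.96, d_S07 = 42.02, d_S08 = 58.69 km.
Circle about each station: (x − 2.6)² + (y + 9.4)² = 28.96²; (x + 26.2)² + (y − 51.3)² = 42.02²; (x + 13.2)² + (y − 68.3)² = 58.69².
Subtracting the S06 equation from the S07 and S08 equations removes the quadratic terms:
-57.6 x + 121.4 y = 2296.01
-31.6 x + 155.4 y = 2138.18
Solving the 2×2 system: x ≈ -19.0, y ≈ 9.9 km.

-19.0 km east, 9.9 km north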